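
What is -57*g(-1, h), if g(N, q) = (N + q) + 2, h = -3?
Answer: 114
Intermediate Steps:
g(N, q) = 2 + N + q
-57*g(-1, h) = -57*(2 - 1 - 3) = -57*(-2) = 114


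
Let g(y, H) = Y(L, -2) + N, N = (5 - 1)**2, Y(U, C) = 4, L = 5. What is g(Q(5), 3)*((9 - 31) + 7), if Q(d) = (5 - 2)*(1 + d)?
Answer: -300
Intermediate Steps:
Q(d) = 3 + 3*d (Q(d) = 3*(1 + d) = 3 + 3*d)
N = 16 (N = 4**2 = 16)
g(y, H) = 20 (g(y, H) = 4 + 16 = 20)
g(Q(5), 3)*((9 - 31) + 7) = 20*((9 - 31) + 7) = 20*(-22 + 7) = 20*(-15) = -300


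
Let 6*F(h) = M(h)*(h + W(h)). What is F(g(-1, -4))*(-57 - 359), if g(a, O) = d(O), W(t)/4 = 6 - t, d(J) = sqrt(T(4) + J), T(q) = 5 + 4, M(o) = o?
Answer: 1040 - 1664*sqrt(5) ≈ -2680.8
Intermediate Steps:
T(q) = 9
d(J) = sqrt(9 + J)
W(t) = 24 - 4*t (W(t) = 4*(6 - t) = 24 - 4*t)
g(a, O) = sqrt(9 + O)
F(h) = h*(24 - 3*h)/6 (F(h) = (h*(h + (24 - 4*h)))/6 = (h*(24 - 3*h))/6 = h*(24 - 3*h)/6)
F(g(-1, -4))*(-57 - 359) = (sqrt(9 - 4)*(8 - sqrt(9 - 4))/2)*(-57 - 359) = (sqrt(5)*(8 - sqrt(5))/2)*(-416) = -208*sqrt(5)*(8 - sqrt(5))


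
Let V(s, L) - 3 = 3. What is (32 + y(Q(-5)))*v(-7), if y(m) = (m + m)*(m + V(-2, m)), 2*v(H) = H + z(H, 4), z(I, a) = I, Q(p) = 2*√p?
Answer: 56 - 168*I*√5 ≈ 56.0 - 375.66*I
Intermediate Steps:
V(s, L) = 6 (V(s, L) = 3 + 3 = 6)
v(H) = H (v(H) = (H + H)/2 = (2*H)/2 = H)
y(m) = 2*m*(6 + m) (y(m) = (m + m)*(m + 6) = (2*m)*(6 + m) = 2*m*(6 + m))
(32 + y(Q(-5)))*v(-7) = (32 + 2*(2*√(-5))*(6 + 2*√(-5)))*(-7) = (32 + 2*(2*(I*√5))*(6 + 2*(I*√5)))*(-7) = (32 + 2*(2*I*√5)*(6 + 2*I*√5))*(-7) = (32 + 4*I*√5*(6 + 2*I*√5))*(-7) = -224 - 28*I*√5*(6 + 2*I*√5)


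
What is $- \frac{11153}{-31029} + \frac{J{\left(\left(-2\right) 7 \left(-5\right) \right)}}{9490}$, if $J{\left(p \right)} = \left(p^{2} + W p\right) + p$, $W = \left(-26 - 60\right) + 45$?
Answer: $\frac{17100287}{29446521} \approx 0.58072$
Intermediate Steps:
$W = -41$ ($W = -86 + 45 = -41$)
$J{\left(p \right)} = p^{2} - 40 p$ ($J{\left(p \right)} = \left(p^{2} - 41 p\right) + p = p^{2} - 40 p$)
$- \frac{11153}{-31029} + \frac{J{\left(\left(-2\right) 7 \left(-5\right) \right)}}{9490} = - \frac{11153}{-31029} + \frac{\left(-2\right) 7 \left(-5\right) \left(-40 + \left(-2\right) 7 \left(-5\right)\right)}{9490} = \left(-11153\right) \left(- \frac{1}{31029}\right) + \left(-14\right) \left(-5\right) \left(-40 - -70\right) \frac{1}{9490} = \frac{11153}{31029} + 70 \left(-40 + 70\right) \frac{1}{9490} = \frac{11153}{31029} + 70 \cdot 30 \cdot \frac{1}{9490} = \frac{11153}{31029} + 2100 \cdot \frac{1}{9490} = \frac{11153}{31029} + \frac{210}{949} = \frac{17100287}{29446521}$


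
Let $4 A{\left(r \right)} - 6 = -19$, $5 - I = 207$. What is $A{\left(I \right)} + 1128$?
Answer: $\frac{4499}{4} \approx 1124.8$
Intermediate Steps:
$I = -202$ ($I = 5 - 207 = -202$)
$A{\left(r \right)} = - \frac{13}{4}$ ($A{\left(r \right)} = \frac{3}{2} + \frac{1}{4} \left(-19\right) = \frac{3}{2} - \frac{19}{4} = - \frac{13}{4}$)
$A{\left(I \right)} + 1128 = - \frac{13}{4} + 1128 = \frac{4499}{4}$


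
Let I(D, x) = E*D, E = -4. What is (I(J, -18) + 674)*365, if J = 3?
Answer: 241630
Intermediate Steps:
I(D, x) = -4*D
(I(J, -18) + 674)*365 = (-4*3 + 674)*365 = (-12 + 674)*365 = 662*365 = 241630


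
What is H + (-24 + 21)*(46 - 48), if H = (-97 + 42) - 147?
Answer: -196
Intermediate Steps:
H = -202 (H = -55 - 147 = -202)
H + (-24 + 21)*(46 - 48) = -202 + (-24 + 21)*(46 - 48) = -202 - 3*(-2) = -202 + 6 = -196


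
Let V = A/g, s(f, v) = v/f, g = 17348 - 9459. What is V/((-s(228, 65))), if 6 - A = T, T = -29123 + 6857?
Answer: -5078016/512785 ≈ -9.9028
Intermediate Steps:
g = 7889
T = -22266
A = 22272 (A = 6 - 1*(-22266) = 6 + 22266 = 22272)
V = 22272/7889 ≈ 2.8232
V/((-s(228, 65))) = 22272/(7889*((-65/228))) = 22272/(7889*((-1*65/228))) = 22272/(7889*(-65/228)) = (22272/7889)*(-228/65) = -5078016/512785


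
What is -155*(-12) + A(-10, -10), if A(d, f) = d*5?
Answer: 1810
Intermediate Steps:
A(d, f) = 5*d
-155*(-12) + A(-10, -10) = -155*(-12) + 5*(-10) = 1860 - 50 = 1810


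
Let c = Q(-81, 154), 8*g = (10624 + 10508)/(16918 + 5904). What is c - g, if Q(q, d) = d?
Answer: 7023893/45644 ≈ 153.88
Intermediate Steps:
g = 5283/45644 (g = ((10624 + 10508)/(16918 + 5904))/8 = (21132/22822)/8 = (21132*(1/22822))/8 = (⅛)*(10566/11411) = 5283/45644 ≈ 0.11574)
c = 154
c - g = 154 - 1*5283/45644 = 154 - 5283/45644 = 7023893/45644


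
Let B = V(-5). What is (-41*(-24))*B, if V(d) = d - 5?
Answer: -9840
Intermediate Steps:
V(d) = -5 + d
B = -10 (B = -5 - 5 = -10)
(-41*(-24))*B = -41*(-24)*(-10) = 984*(-10) = -9840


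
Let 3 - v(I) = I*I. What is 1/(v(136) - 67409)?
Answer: -1/85902 ≈ -1.1641e-5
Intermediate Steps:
v(I) = 3 - I² (v(I) = 3 - I*I = 3 - I²)
1/(v(136) - 67409) = 1/((3 - 1*136²) - 67409) = 1/((3 - 1*18496) - 67409) = 1/((3 - 18496) - 67409) = 1/(-18493 - 67409) = 1/(-85902) = -1/85902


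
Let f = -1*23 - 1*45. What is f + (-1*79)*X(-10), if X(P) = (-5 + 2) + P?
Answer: 959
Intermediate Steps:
f = -68 (f = -23 - 45 = -68)
X(P) = -3 + P
f + (-1*79)*X(-10) = -68 + (-1*79)*(-3 - 10) = -68 - 79*(-13) = -68 + 1027 = 959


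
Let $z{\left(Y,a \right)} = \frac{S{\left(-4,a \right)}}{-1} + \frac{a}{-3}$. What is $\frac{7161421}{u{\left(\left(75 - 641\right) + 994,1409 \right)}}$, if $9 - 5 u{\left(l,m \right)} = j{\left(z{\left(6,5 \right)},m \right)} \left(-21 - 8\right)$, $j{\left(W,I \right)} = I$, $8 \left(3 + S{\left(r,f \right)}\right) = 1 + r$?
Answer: $\frac{7161421}{8174} \approx 876.12$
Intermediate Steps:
$S{\left(r,f \right)} = - \frac{23}{8} + \frac{r}{8}$ ($S{\left(r,f \right)} = -3 + \frac{1 + r}{8} = -3 + \left(\frac{1}{8} + \frac{r}{8}\right) = - \frac{23}{8} + \frac{r}{8}$)
$z{\left(Y,a \right)} = \frac{27}{8} - \frac{a}{3}$ ($z{\left(Y,a \right)} = \frac{- \frac{23}{8} + \frac{1}{8} \left(-4\right)}{-1} + \frac{a}{-3} = \left(- \frac{23}{8} - \frac{1}{2}\right) \left(-1\right) + a \left(- \frac{1}{3}\right) = \left(- \frac{27}{8}\right) \left(-1\right) - \frac{a}{3} = \frac{27}{8} - \frac{a}{3}$)
$u{\left(l,m \right)} = \frac{9}{5} + \frac{29 m}{5}$ ($u{\left(l,m \right)} = \frac{9}{5} - \frac{m \left(-21 - 8\right)}{5} = \frac{9}{5} - \frac{m \left(-29\right)}{5} = \frac{9}{5} - \frac{\left(-29\right) m}{5} = \frac{9}{5} + \frac{29 m}{5}$)
$\frac{7161421}{u{\left(\left(75 - 641\right) + 994,1409 \right)}} = \frac{7161421}{\frac{9}{5} + \frac{29}{5} \cdot 1409} = \frac{7161421}{\frac{9}{5} + \frac{40861}{5}} = \frac{7161421}{8174}$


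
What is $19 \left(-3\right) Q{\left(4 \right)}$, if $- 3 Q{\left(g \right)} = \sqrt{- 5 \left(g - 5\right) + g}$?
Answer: $57$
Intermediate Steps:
$Q{\left(g \right)} = - \frac{\sqrt{25 - 4 g}}{3}$ ($Q{\left(g \right)} = - \frac{\sqrt{- 5 \left(g - 5\right) + g}}{3} = - \frac{\sqrt{- 5 \left(-5 + g\right) + g}}{3} = - \frac{\sqrt{\left(25 - 5 g\right) + g}}{3} = - \frac{\sqrt{25 - 4 g}}{3}$)
$19 \left(-3\right) Q{\left(4 \right)} = 19 \left(-3\right) \left(- \frac{\sqrt{25 - 16}}{3}\right) = - 57 \left(- \frac{\sqrt{25 - 16}}{3}\right) = - 57 \left(- \frac{\sqrt{9}}{3}\right) = - 57 \left(\left(- \frac{1}{3}\right) 3\right) = \left(-57\right) \left(-1\right) = 57$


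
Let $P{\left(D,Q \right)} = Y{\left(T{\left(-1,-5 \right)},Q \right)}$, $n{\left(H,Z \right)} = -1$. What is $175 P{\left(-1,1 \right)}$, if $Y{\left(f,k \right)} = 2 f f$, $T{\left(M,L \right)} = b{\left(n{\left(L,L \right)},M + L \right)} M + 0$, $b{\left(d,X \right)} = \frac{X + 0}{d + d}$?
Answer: $3150$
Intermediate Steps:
$b{\left(d,X \right)} = \frac{X}{2 d}$
$T{\left(M,L \right)} = M \left(- \frac{L}{2} - \frac{M}{2}\right)$ ($T{\left(M,L \right)} = \frac{M + L}{2 \left(-1\right)} M + 0 = \frac{1}{2} \left(L + M\right) \left(-1\right) M + 0 = \left(- \frac{L}{2} - \frac{M}{2}\right) M + 0 = M \left(- \frac{L}{2} - \frac{M}{2}\right) + 0 = M \left(- \frac{L}{2} - \frac{M}{2}\right)$)
$Y{\left(f,k \right)} = 2 f^{2}$
$P{\left(D,Q \right)} = 18$ ($P{\left(D,Q \right)} = 2 \left(\frac{1}{2} \left(-1\right) \left(\left(-1\right) \left(-5\right) - -1\right)\right)^{2} = 2 \left(\frac{1}{2} \left(-1\right) \left(5 + 1\right)\right)^{2} = 2 \left(\frac{1}{2} \left(-1\right) 6\right)^{2} = 2 \left(-3\right)^{2} = 2 \cdot 9 = 18$)
$175 P{\left(-1,1 \right)} = 175 \cdot 18 = 3150$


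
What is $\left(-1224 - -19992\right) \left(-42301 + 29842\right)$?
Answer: $-233830512$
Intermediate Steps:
$\left(-1224 - -19992\right) \left(-42301 + 29842\right) = \left(-1224 + 19992\right) \left(-12459\right) = 18768 \left(-12459\right) = -233830512$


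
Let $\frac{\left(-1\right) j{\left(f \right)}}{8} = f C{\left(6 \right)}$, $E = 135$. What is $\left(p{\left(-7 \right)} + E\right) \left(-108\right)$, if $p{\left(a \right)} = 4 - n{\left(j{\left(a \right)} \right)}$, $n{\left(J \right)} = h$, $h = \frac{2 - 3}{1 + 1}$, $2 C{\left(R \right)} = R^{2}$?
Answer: $-15066$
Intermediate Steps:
$C{\left(R \right)} = \frac{R^{2}}{2}$
$j{\left(f \right)} = - 144 f$ ($j{\left(f \right)} = - 8 f \frac{6^{2}}{2} = - 8 f \frac{1}{2} \cdot 36 = - 8 f 18 = - 8 \cdot 18 f = - 144 f$)
$h = - \frac{1}{2} \approx -0.5$
$n{\left(J \right)} = - \frac{1}{2}$
$p{\left(a \right)} = \frac{9}{2}$ ($p{\left(a \right)} = 4 - - \frac{1}{2} = 4 + \frac{1}{2} = \frac{9}{2}$)
$\left(p{\left(-7 \right)} + E\right) \left(-108\right) = \left(\frac{9}{2} + 135\right) \left(-108\right) = \frac{279}{2} \left(-108\right) = -15066$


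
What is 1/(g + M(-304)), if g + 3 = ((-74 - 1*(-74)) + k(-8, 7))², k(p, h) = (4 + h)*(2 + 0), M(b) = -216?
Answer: 1/265 ≈ 0.0037736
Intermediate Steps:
k(p, h) = 8 + 2*h (k(p, h) = (4 + h)*2 = 8 + 2*h)
g = 481 (g = -3 + ((-74 - 1*(-74)) + (8 + 2*7))² = -3 + ((-74 + 74) + (8 + 14))² = -3 + (0 + 22)² = -3 + 22² = -3 + 484 = 481)
1/(g + M(-304)) = 1/(481 - 216) = 1/265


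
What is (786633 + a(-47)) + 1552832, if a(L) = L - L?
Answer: 2339465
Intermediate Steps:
a(L) = 0
(786633 + a(-47)) + 1552832 = (786633 + 0) + 1552832 = 786633 + 1552832 = 2339465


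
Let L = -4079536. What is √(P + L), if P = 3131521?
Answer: 3*I*√105335 ≈ 973.66*I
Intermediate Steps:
√(P + L) = √(3131521 - 4079536) = √(-948015) = 3*I*√105335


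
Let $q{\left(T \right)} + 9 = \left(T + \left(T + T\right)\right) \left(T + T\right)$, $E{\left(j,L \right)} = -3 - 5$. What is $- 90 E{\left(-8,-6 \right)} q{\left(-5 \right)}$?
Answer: $101520$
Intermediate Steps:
$E{\left(j,L \right)} = -8$ ($E{\left(j,L \right)} = -3 - 5 = -8$)
$q{\left(T \right)} = -9 + 6 T^{2}$ ($q{\left(T \right)} = -9 + \left(T + \left(T + T\right)\right) \left(T + T\right) = -9 + \left(T + 2 T\right) 2 T = -9 + 3 T 2 T = -9 + 6 T^{2}$)
$- 90 E{\left(-8,-6 \right)} q{\left(-5 \right)} = \left(-90\right) \left(-8\right) \left(-9 + 6 \left(-5\right)^{2}\right) = 720 \left(-9 + 6 \cdot 25\right) = 720 \left(-9 + 150\right) = 720 \cdot 141 = 101520$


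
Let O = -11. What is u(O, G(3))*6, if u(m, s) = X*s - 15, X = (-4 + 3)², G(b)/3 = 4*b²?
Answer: 558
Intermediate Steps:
G(b) = 12*b² (G(b) = 3*(4*b²) = 12*b²)
X = 1 (X = (-1)² = 1)
u(m, s) = -15 + s (u(m, s) = 1*s - 15 = s - 15 = -15 + s)
u(O, G(3))*6 = (-15 + 12*3²)*6 = (-15 + 12*9)*6 = (-15 + 108)*6 = 93*6 = 558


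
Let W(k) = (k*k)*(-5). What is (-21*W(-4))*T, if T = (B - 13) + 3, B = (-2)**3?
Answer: -30240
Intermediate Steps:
W(k) = -5*k**2 (W(k) = k**2*(-5) = -5*k**2)
B = -8
T = -18 (T = (-8 - 13) + 3 = -21 + 3 = -18)
(-21*W(-4))*T = -(-105)*(-4)**2*(-18) = -(-105)*16*(-18) = -21*(-80)*(-18) = 1680*(-18) = -30240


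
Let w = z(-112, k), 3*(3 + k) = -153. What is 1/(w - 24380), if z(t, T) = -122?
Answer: -1/24502 ≈ -4.0813e-5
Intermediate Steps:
k = -54 (k = -3 + (1/3)*(-153) = -3 - 51 = -54)
w = -122
1/(w - 24380) = 1/(-122 - 24380) = 1/(-24502) = -1/24502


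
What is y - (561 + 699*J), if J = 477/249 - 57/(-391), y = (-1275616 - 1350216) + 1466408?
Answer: -37691756305/32453 ≈ -1.1614e+6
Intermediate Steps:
y = -1159424 (y = -2625832 + 1466408 = -1159424)
J = 66900/32453 (J = 477*(1/249) - 57*(-1/391) = 159/83 + 57/391 = 66900/32453 ≈ 2.0614)
y - (561 + 699*J) = -1159424 - (561 + 699*(66900/32453)) = -1159424 - (561 + 46763100/32453) = -1159424 - 1*64969233/32453 = -1159424 - 64969233/32453 = -37691756305/32453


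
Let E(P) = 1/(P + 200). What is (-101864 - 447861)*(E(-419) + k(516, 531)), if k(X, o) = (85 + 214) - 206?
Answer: -11195699350/219 ≈ -5.1122e+7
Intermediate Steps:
E(P) = 1/(200 + P)
k(X, o) = 93 (k(X, o) = 299 - 206 = 93)
(-101864 - 447861)*(E(-419) + k(516, 531)) = (-101864 - 447861)*(1/(200 - 419) + 93) = -549725*(1/(-219) + 93) = -549725*(-1/219 + 93) = -549725*20366/219 = -11195699350/219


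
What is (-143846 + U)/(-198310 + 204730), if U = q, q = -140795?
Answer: -284641/6420 ≈ -44.337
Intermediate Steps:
U = -140795
(-143846 + U)/(-198310 + 204730) = (-143846 - 140795)/(-198310 + 204730) = -284641/6420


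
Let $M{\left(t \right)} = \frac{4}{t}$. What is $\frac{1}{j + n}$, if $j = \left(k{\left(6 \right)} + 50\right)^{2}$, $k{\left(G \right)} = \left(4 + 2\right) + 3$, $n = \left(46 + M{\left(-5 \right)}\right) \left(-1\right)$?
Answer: $\frac{5}{17179} \approx 0.00029105$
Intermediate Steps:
$n = - \frac{226}{5}$ ($n = \left(46 + \frac{4}{-5}\right) \left(-1\right) = \left(46 + 4 \left(- \frac{1}{5}\right)\right) \left(-1\right) = \left(46 - \frac{4}{5}\right) \left(-1\right) = \frac{226}{5} \left(-1\right) = - \frac{226}{5} \approx -45.2$)
$k{\left(G \right)} = 9$ ($k{\left(G \right)} = 6 + 3 = 9$)
$j = 3481$ ($j = \left(9 + 50\right)^{2} = 59^{2} = 3481$)
$\frac{1}{j + n} = \frac{1}{3481 - \frac{226}{5}} = \frac{1}{\frac{17179}{5}} = \frac{5}{17179}$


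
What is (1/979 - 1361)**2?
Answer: 1775337726724/958441 ≈ 1.8523e+6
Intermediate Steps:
(1/979 - 1361)**2 = (-1332418/979)**2 = 1775337726724/958441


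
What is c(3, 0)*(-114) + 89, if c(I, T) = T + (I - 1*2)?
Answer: -25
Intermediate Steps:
c(I, T) = -2 + I + T (c(I, T) = T + (I - 2) = T + (-2 + I) = -2 + I + T)
c(3, 0)*(-114) + 89 = (-2 + 3 + 0)*(-114) + 89 = 1*(-114) + 89 = -114 + 89 = -25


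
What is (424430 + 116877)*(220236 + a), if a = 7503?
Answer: 123276714873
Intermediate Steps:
(424430 + 116877)*(220236 + a) = (424430 + 116877)*(220236 + 7503) = 541307*227739 = 123276714873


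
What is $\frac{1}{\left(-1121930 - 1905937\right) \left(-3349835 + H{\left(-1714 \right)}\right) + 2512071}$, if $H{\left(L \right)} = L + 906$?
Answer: $\frac{1}{10145303880552} \approx 9.8568 \cdot 10^{-14}$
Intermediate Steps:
$H{\left(L \right)} = 906 + L$
$\frac{1}{\left(-1121930 - 1905937\right) \left(-3349835 + H{\left(-1714 \right)}\right) + 2512071} = \frac{1}{\left(-1121930 - 1905937\right) \left(-3349835 + \left(906 - 1714\right)\right) + 2512071} = \frac{1}{- 3027867 \left(-3349835 - 808\right) + 2512071} = \frac{1}{\left(-3027867\right) \left(-3350643\right) + 2512071} = \frac{1}{10145301368481 + 2512071} = \frac{1}{10145303880552}$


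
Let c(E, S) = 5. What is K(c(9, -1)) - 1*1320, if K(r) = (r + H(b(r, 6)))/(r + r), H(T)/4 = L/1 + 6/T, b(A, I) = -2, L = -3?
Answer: -13219/10 ≈ -1321.9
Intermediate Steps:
H(T) = -12 + 24/T (H(T) = 4*(-3/1 + 6/T) = 4*(-3*1 + 6/T) = 4*(-3 + 6/T) = -12 + 24/T)
K(r) = (-24 + r)/(2*r) (K(r) = (r + (-12 + 24/(-2)))/(r + r) = (r + (-12 + 24*(-1/2)))/((2*r)) = (r + (-12 - 12))*(1/(2*r)) = (r - 24)*(1/(2*r)) = (-24 + r)*(1/(2*r)) = (-24 + r)/(2*r))
K(c(9, -1)) - 1*1320 = (1/2)*(-24 + 5)/5 - 1*1320 = (1/2)*(1/5)*(-19) - 1320 = -19/10 - 1320 = -13219/10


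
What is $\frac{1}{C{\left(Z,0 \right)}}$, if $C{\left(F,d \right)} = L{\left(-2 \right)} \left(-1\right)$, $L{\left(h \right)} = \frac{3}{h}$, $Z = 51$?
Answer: $\frac{2}{3} \approx 0.66667$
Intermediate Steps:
$C{\left(F,d \right)} = \frac{3}{2}$ ($C{\left(F,d \right)} = \frac{3}{-2} \left(-1\right) = 3 \left(- \frac{1}{2}\right) \left(-1\right) = \left(- \frac{3}{2}\right) \left(-1\right) = \frac{3}{2}$)
$\frac{1}{C{\left(Z,0 \right)}} = \frac{1}{\frac{3}{2}} = \frac{2}{3}$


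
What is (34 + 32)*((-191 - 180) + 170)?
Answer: -13266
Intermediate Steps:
(34 + 32)*((-191 - 180) + 170) = 66*(-371 + 170) = 66*(-201) = -13266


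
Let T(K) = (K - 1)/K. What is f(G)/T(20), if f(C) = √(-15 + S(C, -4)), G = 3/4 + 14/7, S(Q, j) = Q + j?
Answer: 10*I*√65/19 ≈ 4.2433*I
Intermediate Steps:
T(K) = (-1 + K)/K
G = 11/4 (G = 3*(¼) + 14*(⅐) = ¾ + 2 = 11/4 ≈ 2.7500)
f(C) = √(-19 + C) (f(C) = √(-15 + (C - 4)) = √(-15 + (-4 + C)) = √(-19 + C))
f(G)/T(20) = √(-19 + 11/4)/(((-1 + 20)/20)) = √(-65/4)/(((1/20)*19)) = (I*√65/2)/(19/20) = (I*√65/2)*(20/19) = 10*I*√65/19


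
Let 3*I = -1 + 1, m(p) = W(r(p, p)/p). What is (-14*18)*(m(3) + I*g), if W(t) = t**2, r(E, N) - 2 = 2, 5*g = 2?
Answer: -448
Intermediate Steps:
g = 2/5 (g = (1/5)*2 = 2/5 ≈ 0.40000)
r(E, N) = 4 (r(E, N) = 2 + 2 = 4)
m(p) = 16/p**2 (m(p) = (4/p)**2 = 16/p**2)
I = 0 (I = (-1 + 1)/3 = (1/3)*0 = 0)
(-14*18)*(m(3) + I*g) = (-14*18)*(16/3**2 + 0*(2/5)) = -252*(16*(1/9) + 0) = -252*(16/9 + 0) = -252*16/9 = -448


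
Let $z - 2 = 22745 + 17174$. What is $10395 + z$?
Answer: $50316$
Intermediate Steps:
$z = 39921$ ($z = 2 + \left(22745 + 17174\right) = 2 + 39919 = 39921$)
$10395 + z = 10395 + 39921 = 50316$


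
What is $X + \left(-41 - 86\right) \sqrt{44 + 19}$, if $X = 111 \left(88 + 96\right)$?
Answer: $20424 - 381 \sqrt{7} \approx 19416.0$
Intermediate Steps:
$X = 20424$ ($X = 111 \cdot 184 = 20424$)
$X + \left(-41 - 86\right) \sqrt{44 + 19} = 20424 + \left(-41 - 86\right) \sqrt{44 + 19} = 20424 - 127 \sqrt{63} = 20424 - 127 \cdot 3 \sqrt{7} = 20424 - 381 \sqrt{7}$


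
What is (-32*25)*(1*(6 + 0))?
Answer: -4800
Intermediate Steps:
(-32*25)*(1*(6 + 0)) = -800*6 = -4800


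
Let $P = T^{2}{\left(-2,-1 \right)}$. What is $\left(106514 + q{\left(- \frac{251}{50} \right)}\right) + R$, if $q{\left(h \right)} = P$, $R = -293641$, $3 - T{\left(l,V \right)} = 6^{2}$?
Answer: $-186038$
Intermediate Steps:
$T{\left(l,V \right)} = -33$ ($T{\left(l,V \right)} = 3 - 6^{2} = 3 - 36 = -33$)
$P = 1089$ ($P = \left(-33\right)^{2} = 1089$)
$q{\left(h \right)} = 1089$
$\left(106514 + q{\left(- \frac{251}{50} \right)}\right) + R = \left(106514 + 1089\right) - 293641 = 107603 - 293641 = -186038$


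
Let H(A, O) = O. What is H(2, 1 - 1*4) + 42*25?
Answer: 1047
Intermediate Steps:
H(2, 1 - 1*4) + 42*25 = (1 - 1*4) + 42*25 = (1 - 4) + 1050 = -3 + 1050 = 1047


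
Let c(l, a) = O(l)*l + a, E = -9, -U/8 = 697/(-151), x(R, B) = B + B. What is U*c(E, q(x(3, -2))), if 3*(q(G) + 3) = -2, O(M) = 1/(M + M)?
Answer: -52972/453 ≈ -116.94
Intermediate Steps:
O(M) = 1/(2*M)
x(R, B) = 2*B
q(G) = -11/3 (q(G) = -3 + (⅓)*(-2) = -3 - ⅔ = -11/3)
U = 5576/151 (U = -5576/(-151) = -5576*(-1)/151 = -8*(-697/151) = 5576/151 ≈ 36.927)
c(l, a) = ½ + a (c(l, a) = (1/(2*l))*l + a = ½ + a)
U*c(E, q(x(3, -2))) = 5576*(½ - 11/3)/151 = (5576/151)*(-19/6) = -52972/453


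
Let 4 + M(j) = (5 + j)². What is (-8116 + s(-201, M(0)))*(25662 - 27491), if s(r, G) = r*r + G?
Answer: -59087674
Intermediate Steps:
M(j) = -4 + (5 + j)²
s(r, G) = G + r² (s(r, G) = r² + G = G + r²)
(-8116 + s(-201, M(0)))*(25662 - 27491) = (-8116 + ((-4 + (5 + 0)²) + (-201)²))*(25662 - 27491) = (-8116 + ((-4 + 5²) + 40401))*(-1829) = (-8116 + ((-4 + 25) + 40401))*(-1829) = (-8116 + (21 + 40401))*(-1829) = (-8116 + 40422)*(-1829) = 32306*(-1829) = -59087674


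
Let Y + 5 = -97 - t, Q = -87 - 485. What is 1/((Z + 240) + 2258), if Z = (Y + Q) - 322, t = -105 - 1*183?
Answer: 1/1790 ≈ 0.00055866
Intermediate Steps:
Q = -572
t = -288 (t = -105 - 183 = -288)
Y = 186 (Y = -5 + (-97 - 1*(-288)) = -5 + (-97 + 288) = -5 + 191 = 186)
Z = -708 (Z = (186 - 572) - 322 = -386 - 322 = -708)
1/((Z + 240) + 2258) = 1/((-708 + 240) + 2258) = 1/(-468 + 2258) = 1/1790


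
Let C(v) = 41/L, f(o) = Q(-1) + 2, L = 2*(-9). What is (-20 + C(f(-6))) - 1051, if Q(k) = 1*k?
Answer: -19319/18 ≈ -1073.3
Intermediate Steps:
L = -18
Q(k) = k
f(o) = 1 (f(o) = -1 + 2 = 1)
C(v) = -41/18 (C(v) = 41/(-18) = 41*(-1/18) = -41/18)
(-20 + C(f(-6))) - 1051 = (-20 - 41/18) - 1051 = -401/18 - 1051 = -19319/18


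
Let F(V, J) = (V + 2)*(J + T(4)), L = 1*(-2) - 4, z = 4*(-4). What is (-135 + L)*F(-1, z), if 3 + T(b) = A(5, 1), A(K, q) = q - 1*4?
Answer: 3102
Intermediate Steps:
z = -16
A(K, q) = -4 + q (A(K, q) = q - 4 = -4 + q)
L = -6 (L = -2 - 4 = -6)
T(b) = -6 (T(b) = -3 + (-4 + 1) = -3 - 3 = -6)
F(V, J) = (-6 + J)*(2 + V) (F(V, J) = (V + 2)*(J - 6) = (2 + V)*(-6 + J) = (-6 + J)*(2 + V))
(-135 + L)*F(-1, z) = (-135 - 6)*(-12 - 6*(-1) + 2*(-16) - 16*(-1)) = -141*(-12 + 6 - 32 + 16) = -141*(-22) = 3102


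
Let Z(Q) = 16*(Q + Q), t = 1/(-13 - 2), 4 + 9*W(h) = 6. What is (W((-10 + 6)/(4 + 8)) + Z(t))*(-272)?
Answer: 23392/45 ≈ 519.82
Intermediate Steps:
W(h) = 2/9 (W(h) = -4/9 + (⅑)*6 = -4/9 + ⅔ = 2/9)
t = -1/15 (t = 1/(-15) = -1/15 ≈ -0.066667)
Z(Q) = 32*Q (Z(Q) = 16*(2*Q) = 32*Q)
(W((-10 + 6)/(4 + 8)) + Z(t))*(-272) = (2/9 + 32*(-1/15))*(-272) = (2/9 - 32/15)*(-272) = -86/45*(-272) = 23392/45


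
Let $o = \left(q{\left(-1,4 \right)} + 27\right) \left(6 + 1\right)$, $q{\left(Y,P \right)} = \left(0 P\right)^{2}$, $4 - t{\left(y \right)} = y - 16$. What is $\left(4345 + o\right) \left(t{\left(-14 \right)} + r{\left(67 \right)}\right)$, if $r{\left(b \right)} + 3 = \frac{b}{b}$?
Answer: $145088$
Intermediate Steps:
$t{\left(y \right)} = 20 - y$ ($t{\left(y \right)} = 4 - \left(y - 16\right) = 4 - \left(-16 + y\right) = 20 - y$)
$q{\left(Y,P \right)} = 0$ ($q{\left(Y,P \right)} = 0^{2} = 0$)
$r{\left(b \right)} = -2$ ($r{\left(b \right)} = -3 + \frac{b}{b} = -3 + 1 = -2$)
$o = 189$ ($o = \left(0 + 27\right) \left(6 + 1\right) = 27 \cdot 7 = 189$)
$\left(4345 + o\right) \left(t{\left(-14 \right)} + r{\left(67 \right)}\right) = \left(4345 + 189\right) \left(\left(20 - -14\right) - 2\right) = 4534 \left(\left(20 + 14\right) - 2\right) = 4534 \left(34 - 2\right) = 4534 \cdot 32 = 145088$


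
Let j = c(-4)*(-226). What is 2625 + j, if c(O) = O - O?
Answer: 2625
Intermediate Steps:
c(O) = 0
j = 0 (j = 0*(-226) = 0)
2625 + j = 2625 + 0 = 2625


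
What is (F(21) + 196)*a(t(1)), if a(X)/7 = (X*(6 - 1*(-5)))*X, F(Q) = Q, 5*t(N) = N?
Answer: 16709/25 ≈ 668.36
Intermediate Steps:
t(N) = N/5
a(X) = 77*X² (a(X) = 7*((X*(6 - 1*(-5)))*X) = 7*((X*(6 + 5))*X) = 7*((X*11)*X) = 7*((11*X)*X) = 7*(11*X²) = 77*X²)
(F(21) + 196)*a(t(1)) = (21 + 196)*(77*((⅕)*1)²) = 217*(77*(⅕)²) = 217*(77*(1/25)) = 217*(77/25) = 16709/25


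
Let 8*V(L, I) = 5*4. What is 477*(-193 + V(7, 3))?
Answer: -181737/2 ≈ -90869.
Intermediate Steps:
V(L, I) = 5/2 (V(L, I) = (5*4)/8 = (1/8)*20 = 5/2)
477*(-193 + V(7, 3)) = 477*(-193 + 5/2) = 477*(-381/2) = -181737/2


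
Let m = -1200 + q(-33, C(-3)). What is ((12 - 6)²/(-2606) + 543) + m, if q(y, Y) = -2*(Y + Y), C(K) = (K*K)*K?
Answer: -715365/1303 ≈ -549.01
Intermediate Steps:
C(K) = K³ (C(K) = K²*K = K³)
q(y, Y) = -4*Y
m = -1092 (m = -1200 - 4*(-3)³ = -1200 - 4*(-27) = -1200 + 108 = -1092)
((12 - 6)²/(-2606) + 543) + m = ((12 - 6)²/(-2606) + 543) - 1092 = (6²*(-1/2606) + 543) - 1092 = (36*(-1/2606) + 543) - 1092 = (-18/1303 + 543) - 1092 = 707511/1303 - 1092 = -715365/1303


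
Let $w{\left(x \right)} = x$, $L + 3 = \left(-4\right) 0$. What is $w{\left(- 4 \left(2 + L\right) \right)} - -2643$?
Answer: $2647$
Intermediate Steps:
$L = -3$ ($L = -3 - 0 = -3 + 0 = -3$)
$w{\left(- 4 \left(2 + L\right) \right)} - -2643 = - 4 \left(2 - 3\right) - -2643 = \left(-4\right) \left(-1\right) + 2643 = 4 + 2643 = 2647$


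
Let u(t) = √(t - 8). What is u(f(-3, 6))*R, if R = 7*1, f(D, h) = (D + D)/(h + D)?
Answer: 7*I*√10 ≈ 22.136*I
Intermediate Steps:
f(D, h) = 2*D/(D + h) (f(D, h) = (2*D)/(D + h) = 2*D/(D + h))
u(t) = √(-8 + t)
R = 7
u(f(-3, 6))*R = √(-8 + 2*(-3)/(-3 + 6))*7 = √(-8 + 2*(-3)/3)*7 = √(-8 + 2*(-3)*(⅓))*7 = √(-8 - 2)*7 = √(-10)*7 = (I*√10)*7 = 7*I*√10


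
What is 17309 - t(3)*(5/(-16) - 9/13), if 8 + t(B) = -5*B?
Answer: 3595465/208 ≈ 17286.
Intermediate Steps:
t(B) = -8 - 5*B
17309 - t(3)*(5/(-16) - 9/13) = 17309 - (-8 - 5*3)*(5/(-16) - 9/13) = 17309 - (-8 - 15)*(5*(-1/16) - 9*1/13) = 17309 - (-23)*(-5/16 - 9/13) = 17309 - (-23)*(-209)/208 = 17309 - 1*4807/208 = 17309 - 4807/208 = 3595465/208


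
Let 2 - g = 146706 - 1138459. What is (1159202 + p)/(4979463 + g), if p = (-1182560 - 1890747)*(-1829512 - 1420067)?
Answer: 9986955046955/5971218 ≈ 1.6725e+6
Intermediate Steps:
p = 9986953887753 (p = -3073307*(-3249579) = 9986953887753)
g = 991755 (g = 2 - (146706 - 1138459) = 2 - 1*(-991753) = 2 + 991753 = 991755)
(1159202 + p)/(4979463 + g) = (1159202 + 9986953887753)/(4979463 + 991755) = 9986955046955/5971218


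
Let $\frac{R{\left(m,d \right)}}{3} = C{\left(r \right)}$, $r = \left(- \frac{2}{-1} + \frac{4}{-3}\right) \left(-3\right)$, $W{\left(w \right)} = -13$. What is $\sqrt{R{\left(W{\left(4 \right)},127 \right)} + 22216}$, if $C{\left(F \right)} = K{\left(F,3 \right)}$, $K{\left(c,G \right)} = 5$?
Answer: $\sqrt{22231} \approx 149.1$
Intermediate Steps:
$r = -2$ ($r = \left(\left(-2\right) \left(-1\right) + 4 \left(- \frac{1}{3}\right)\right) \left(-3\right) = \left(2 - \frac{4}{3}\right) \left(-3\right) = \frac{2}{3} \left(-3\right) = -2$)
$C{\left(F \right)} = 5$
$R{\left(m,d \right)} = 15$ ($R{\left(m,d \right)} = 3 \cdot 5 = 15$)
$\sqrt{R{\left(W{\left(4 \right)},127 \right)} + 22216} = \sqrt{15 + 22216} = \sqrt{22231}$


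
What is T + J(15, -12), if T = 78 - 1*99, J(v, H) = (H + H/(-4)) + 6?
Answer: -24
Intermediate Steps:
J(v, H) = 6 + 3*H/4 (J(v, H) = (H + H*(-¼)) + 6 = (H - H/4) + 6 = 3*H/4 + 6 = 6 + 3*H/4)
T = -21 (T = 78 - 99 = -21)
T + J(15, -12) = -21 + (6 + (¾)*(-12)) = -21 + (6 - 9) = -21 - 3 = -24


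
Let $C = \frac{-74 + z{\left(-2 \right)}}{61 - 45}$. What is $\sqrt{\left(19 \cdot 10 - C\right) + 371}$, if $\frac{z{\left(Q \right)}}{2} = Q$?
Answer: $\frac{3 \sqrt{1006}}{4} \approx 23.788$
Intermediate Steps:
$z{\left(Q \right)} = 2 Q$
$C = - \frac{39}{8}$ ($C = \frac{-74 + 2 \left(-2\right)}{61 - 45} = \frac{-74 - 4}{16} = \left(-78\right) \frac{1}{16} = - \frac{39}{8} \approx -4.875$)
$\sqrt{\left(19 \cdot 10 - C\right) + 371} = \sqrt{\left(19 \cdot 10 - - \frac{39}{8}\right) + 371} = \sqrt{\left(190 + \frac{39}{8}\right) + 371} = \sqrt{\frac{1559}{8} + 371} = \sqrt{\frac{4527}{8}} = \frac{3 \sqrt{1006}}{4}$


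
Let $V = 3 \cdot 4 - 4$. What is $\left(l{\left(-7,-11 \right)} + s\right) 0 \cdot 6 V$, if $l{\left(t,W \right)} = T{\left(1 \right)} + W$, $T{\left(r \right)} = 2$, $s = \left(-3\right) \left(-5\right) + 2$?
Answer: $0$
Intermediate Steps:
$s = 17$ ($s = 15 + 2 = 17$)
$l{\left(t,W \right)} = 2 + W$
$V = 8$ ($V = 12 - 4 = 8$)
$\left(l{\left(-7,-11 \right)} + s\right) 0 \cdot 6 V = \left(\left(2 - 11\right) + 17\right) 0 \cdot 6 \cdot 8 = \left(-9 + 17\right) 0 \cdot 8 = 8 \cdot 0 = 0$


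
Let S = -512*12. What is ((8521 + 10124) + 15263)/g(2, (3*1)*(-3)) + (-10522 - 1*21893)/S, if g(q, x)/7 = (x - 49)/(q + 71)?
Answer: -361785343/59392 ≈ -6091.5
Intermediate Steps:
S = -6144
g(q, x) = 7*(-49 + x)/(71 + q) (g(q, x) = 7*((x - 49)/(q + 71)) = 7*((-49 + x)/(71 + q)) = 7*(-49 + x)/(71 + q))
((8521 + 10124) + 15263)/g(2, (3*1)*(-3)) + (-10522 - 1*21893)/S = ((8521 + 10124) + 15263)/((7*(-49 + (3*1)*(-3))/(71 + 2))) + (-10522 - 1*21893)/(-6144) = (18645 + 15263)/((7*(-49 + 3*(-3))/73)) + (-10522 - 21893)*(-1/6144) = 33908/((7*(1/73)*(-49 - 9))) - 32415*(-1/6144) = 33908/((7*(1/73)*(-58))) + 10805/2048 = 33908/(-406/73) + 10805/2048 = 33908*(-73/406) + 10805/2048 = -176806/29 + 10805/2048 = -361785343/59392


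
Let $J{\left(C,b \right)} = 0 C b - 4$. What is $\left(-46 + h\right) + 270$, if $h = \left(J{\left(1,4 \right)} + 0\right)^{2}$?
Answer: $240$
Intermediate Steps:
$J{\left(C,b \right)} = -4$ ($J{\left(C,b \right)} = 0 b - 4 = 0 - 4 = -4$)
$h = 16$ ($h = \left(-4 + 0\right)^{2} = \left(-4\right)^{2} = 16$)
$\left(-46 + h\right) + 270 = \left(-46 + 16\right) + 270 = -30 + 270 = 240$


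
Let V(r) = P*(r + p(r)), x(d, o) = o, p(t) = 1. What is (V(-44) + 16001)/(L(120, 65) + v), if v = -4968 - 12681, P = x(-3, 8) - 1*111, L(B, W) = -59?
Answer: -10215/8854 ≈ -1.1537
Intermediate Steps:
P = -103 (P = 8 - 1*111 = 8 - 111 = -103)
v = -17649
V(r) = -103 - 103*r (V(r) = -103*(r + 1) = -103*(1 + r) = -103 - 103*r)
(V(-44) + 16001)/(L(120, 65) + v) = ((-103 - 103*(-44)) + 16001)/(-59 - 17649) = ((-103 + 4532) + 16001)/(-17708) = (4429 + 16001)*(-1/17708) = 20430*(-1/17708) = -10215/8854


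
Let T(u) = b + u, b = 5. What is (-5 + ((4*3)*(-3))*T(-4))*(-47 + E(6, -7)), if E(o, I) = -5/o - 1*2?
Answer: 12259/6 ≈ 2043.2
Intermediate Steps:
T(u) = 5 + u
E(o, I) = -2 - 5/o (E(o, I) = -5/o - 2 = -2 - 5/o)
(-5 + ((4*3)*(-3))*T(-4))*(-47 + E(6, -7)) = (-5 + ((4*3)*(-3))*(5 - 4))*(-47 + (-2 - 5/6)) = (-5 + (12*(-3))*1)*(-47 + (-2 - 5*⅙)) = (-5 - 36*1)*(-47 + (-2 - ⅚)) = (-5 - 36)*(-47 - 17/6) = -41*(-299/6) = 12259/6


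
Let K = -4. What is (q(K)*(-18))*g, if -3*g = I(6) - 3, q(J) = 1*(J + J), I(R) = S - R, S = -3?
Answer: 576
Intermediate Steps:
I(R) = -3 - R
q(J) = 2*J (q(J) = 1*(2*J) = 2*J)
g = 4 (g = -((-3 - 1*6) - 3)/3 = -((-3 - 6) - 3)/3 = -(-9 - 3)/3 = -⅓*(-12) = 4)
(q(K)*(-18))*g = ((2*(-4))*(-18))*4 = -8*(-18)*4 = 144*4 = 576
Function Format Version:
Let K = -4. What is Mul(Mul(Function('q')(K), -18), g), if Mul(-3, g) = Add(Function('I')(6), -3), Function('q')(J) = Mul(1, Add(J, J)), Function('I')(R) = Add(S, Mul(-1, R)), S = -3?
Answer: 576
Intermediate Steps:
Function('I')(R) = Add(-3, Mul(-1, R))
Function('q')(J) = Mul(2, J) (Function('q')(J) = Mul(1, Mul(2, J)) = Mul(2, J))
g = 4 (g = Mul(Rational(-1, 3), Add(Add(-3, Mul(-1, 6)), -3)) = Mul(Rational(-1, 3), Add(Add(-3, -6), -3)) = Mul(Rational(-1, 3), Add(-9, -3)) = Mul(Rational(-1, 3), -12) = 4)
Mul(Mul(Function('q')(K), -18), g) = Mul(Mul(Mul(2, -4), -18), 4) = Mul(Mul(-8, -18), 4) = Mul(144, 4) = 576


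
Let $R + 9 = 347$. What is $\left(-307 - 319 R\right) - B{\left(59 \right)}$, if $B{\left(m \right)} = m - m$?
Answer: $-108129$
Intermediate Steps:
$R = 338$ ($R = -9 + 347 = 338$)
$B{\left(m \right)} = 0$
$\left(-307 - 319 R\right) - B{\left(59 \right)} = \left(-307 - 107822\right) - 0 = \left(-307 - 107822\right) + 0 = -108129 + 0 = -108129$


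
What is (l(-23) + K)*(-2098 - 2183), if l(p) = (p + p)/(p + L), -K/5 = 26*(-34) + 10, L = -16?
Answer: -243269252/13 ≈ -1.8713e+7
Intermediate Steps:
K = 4370 (K = -5*(26*(-34) + 10) = -5*(-884 + 10) = -5*(-874) = 4370)
l(p) = 2*p/(-16 + p) (l(p) = (p + p)/(p - 16) = (2*p)/(-16 + p) = 2*p/(-16 + p))
(l(-23) + K)*(-2098 - 2183) = (2*(-23)/(-16 - 23) + 4370)*(-2098 - 2183) = (2*(-23)/(-39) + 4370)*(-4281) = (2*(-23)*(-1/39) + 4370)*(-4281) = (46/39 + 4370)*(-4281) = (170476/39)*(-4281) = -243269252/13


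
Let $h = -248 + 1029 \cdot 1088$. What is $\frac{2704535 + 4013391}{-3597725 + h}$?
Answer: $- \frac{6717926}{2478421} \approx -2.7106$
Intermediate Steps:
$h = 1119304$ ($h = -248 + 1119552 = 1119304$)
$\frac{2704535 + 4013391}{-3597725 + h} = \frac{2704535 + 4013391}{-3597725 + 1119304} = \frac{6717926}{-2478421} = 6717926 \left(- \frac{1}{2478421}\right) = - \frac{6717926}{2478421}$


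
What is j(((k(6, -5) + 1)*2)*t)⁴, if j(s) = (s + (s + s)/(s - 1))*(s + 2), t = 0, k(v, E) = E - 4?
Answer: 0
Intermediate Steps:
k(v, E) = -4 + E
j(s) = (2 + s)*(s + 2*s/(-1 + s)) (j(s) = (s + (2*s)/(-1 + s))*(2 + s) = (s + 2*s/(-1 + s))*(2 + s) = (2 + s)*(s + 2*s/(-1 + s)))
j(((k(6, -5) + 1)*2)*t)⁴ = (((((-4 - 5) + 1)*2)*0)*(2 + ((((-4 - 5) + 1)*2)*0)² + 3*((((-4 - 5) + 1)*2)*0))/(-1 + (((-4 - 5) + 1)*2)*0))⁴ = ((((-9 + 1)*2)*0)*(2 + (((-9 + 1)*2)*0)² + 3*(((-9 + 1)*2)*0))/(-1 + ((-9 + 1)*2)*0))⁴ = ((-8*2*0)*(2 + (-8*2*0)² + 3*(-8*2*0))/(-1 - 8*2*0))⁴ = ((-16*0)*(2 + (-16*0)² + 3*(-16*0))/(-1 - 16*0))⁴ = (0*(2 + 0² + 3*0)/(-1 + 0))⁴ = (0*(2 + 0 + 0)/(-1))⁴ = (0*(-1)*2)⁴ = 0⁴ = 0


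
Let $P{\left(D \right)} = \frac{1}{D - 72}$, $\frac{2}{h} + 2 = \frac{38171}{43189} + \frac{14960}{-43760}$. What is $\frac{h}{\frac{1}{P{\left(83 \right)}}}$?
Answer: $- \frac{23624383}{189450646} \approx -0.1247$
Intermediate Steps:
$h = - \frac{23624383}{17222786}$ ($h = \frac{2}{-2 + \left(\frac{38171}{43189} + \frac{14960}{-43760}\right)} = \frac{2}{-2 + \left(38171 \cdot \frac{1}{43189} + 14960 \left(- \frac{1}{43760}\right)\right)} = \frac{2}{-2 + \left(\frac{38171}{43189} - \frac{187}{547}\right)} = \frac{2}{-2 + \frac{12803194}{23624383}} = \frac{2}{- \frac{34445572}{23624383}} = 2 \left(- \frac{23624383}{34445572}\right) = - \frac{23624383}{17222786} \approx -1.3717$)
$P{\left(D \right)} = \frac{1}{-72 + D}$
$\frac{h}{\frac{1}{P{\left(83 \right)}}} = - \frac{23624383}{17222786 \frac{1}{\frac{1}{-72 + 83}}} = - \frac{23624383}{17222786 \frac{1}{\frac{1}{11}}} = - \frac{23624383}{17222786 \cdot 11} = \left(- \frac{23624383}{17222786}\right) \frac{1}{11} = - \frac{23624383}{189450646}$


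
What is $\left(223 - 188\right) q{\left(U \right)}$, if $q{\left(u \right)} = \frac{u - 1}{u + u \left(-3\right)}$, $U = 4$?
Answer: $- \frac{105}{8} \approx -13.125$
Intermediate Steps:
$q{\left(u \right)} = - \frac{-1 + u}{2 u}$ ($q{\left(u \right)} = \frac{-1 + u}{u - 3 u} = \frac{-1 + u}{\left(-2\right) u} = \left(-1 + u\right) \left(- \frac{1}{2 u}\right) = - \frac{-1 + u}{2 u}$)
$\left(223 - 188\right) q{\left(U \right)} = \left(223 - 188\right) \frac{1 - 4}{2 \cdot 4} = 35 \cdot \frac{1}{2} \cdot \frac{1}{4} \left(1 - 4\right) = 35 \cdot \frac{1}{2} \cdot \frac{1}{4} \left(-3\right) = 35 \left(- \frac{3}{8}\right) = - \frac{105}{8}$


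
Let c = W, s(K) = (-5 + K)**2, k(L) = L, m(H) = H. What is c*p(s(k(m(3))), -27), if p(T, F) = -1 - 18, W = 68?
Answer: -1292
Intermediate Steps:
p(T, F) = -19
c = 68
c*p(s(k(m(3))), -27) = 68*(-19) = -1292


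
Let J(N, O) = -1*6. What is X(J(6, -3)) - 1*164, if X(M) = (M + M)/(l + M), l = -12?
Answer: -490/3 ≈ -163.33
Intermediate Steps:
J(N, O) = -6
X(M) = 2*M/(-12 + M) (X(M) = (M + M)/(-12 + M) = (2*M)/(-12 + M) = 2*M/(-12 + M))
X(J(6, -3)) - 1*164 = 2*(-6)/(-12 - 6) - 1*164 = 2*(-6)/(-18) - 164 = 2*(-6)*(-1/18) - 164 = ⅔ - 164 = -490/3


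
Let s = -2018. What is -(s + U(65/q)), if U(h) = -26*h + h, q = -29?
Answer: 56897/29 ≈ 1962.0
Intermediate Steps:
U(h) = -25*h
-(s + U(65/q)) = -(-2018 - 1625/(-29)) = -(-2018 - 1625*(-1)/29) = -(-2018 - 25*(-65/29)) = -(-2018 + 1625/29) = -1*(-56897/29) = 56897/29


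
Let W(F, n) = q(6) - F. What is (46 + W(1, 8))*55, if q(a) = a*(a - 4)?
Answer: 3135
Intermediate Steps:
q(a) = a*(-4 + a)
W(F, n) = 12 - F (W(F, n) = 6*(-4 + 6) - F = 6*2 - F = 12 - F)
(46 + W(1, 8))*55 = (46 + (12 - 1*1))*55 = (46 + (12 - 1))*55 = (46 + 11)*55 = 57*55 = 3135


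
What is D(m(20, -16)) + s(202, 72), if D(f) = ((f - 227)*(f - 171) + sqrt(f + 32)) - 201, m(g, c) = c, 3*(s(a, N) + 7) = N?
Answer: 45261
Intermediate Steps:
s(a, N) = -7 + N/3
D(f) = -201 + sqrt(32 + f) + (-227 + f)*(-171 + f) (D(f) = ((-227 + f)*(-171 + f) + sqrt(32 + f)) - 201 = (sqrt(32 + f) + (-227 + f)*(-171 + f)) - 201 = -201 + sqrt(32 + f) + (-227 + f)*(-171 + f))
D(m(20, -16)) + s(202, 72) = (38616 + (-16)**2 + sqrt(32 - 16) - 398*(-16)) + (-7 + (1/3)*72) = (38616 + 256 + sqrt(16) + 6368) + (-7 + 24) = (38616 + 256 + 4 + 6368) + 17 = 45244 + 17 = 45261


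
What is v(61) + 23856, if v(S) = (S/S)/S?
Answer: 1455217/61 ≈ 23856.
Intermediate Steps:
v(S) = 1/S
v(61) + 23856 = 1/61 + 23856 = 1455217/61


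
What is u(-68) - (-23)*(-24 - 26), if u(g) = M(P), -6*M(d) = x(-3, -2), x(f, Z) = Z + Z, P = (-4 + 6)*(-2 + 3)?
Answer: -3448/3 ≈ -1149.3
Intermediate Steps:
P = 2 (P = 2*1 = 2)
x(f, Z) = 2*Z
M(d) = ⅔ (M(d) = -(-2)/3 = -⅙*(-4) = ⅔)
u(g) = ⅔
u(-68) - (-23)*(-24 - 26) = ⅔ - (-23)*(-24 - 26) = ⅔ - (-23)*(-50) = ⅔ - 1*1150 = ⅔ - 1150 = -3448/3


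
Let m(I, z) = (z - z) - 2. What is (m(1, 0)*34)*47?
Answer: -3196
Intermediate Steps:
m(I, z) = -2 (m(I, z) = 0 - 2 = -2)
(m(1, 0)*34)*47 = -2*34*47 = -68*47 = -3196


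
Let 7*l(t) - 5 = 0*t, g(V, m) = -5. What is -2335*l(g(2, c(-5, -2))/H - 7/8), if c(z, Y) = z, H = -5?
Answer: -11675/7 ≈ -1667.9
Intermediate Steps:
l(t) = 5/7 (l(t) = 5/7 + (0*t)/7 = 5/7 + (⅐)*0 = 5/7 + 0 = 5/7)
-2335*l(g(2, c(-5, -2))/H - 7/8) = -2335*5/7 = -11675/7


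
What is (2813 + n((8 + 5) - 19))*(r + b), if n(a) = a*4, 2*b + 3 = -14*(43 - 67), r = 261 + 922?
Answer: 7527511/2 ≈ 3.7638e+6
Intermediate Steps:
r = 1183
b = 333/2 (b = -3/2 + (-14*(43 - 67))/2 = -3/2 + (-14*(-24))/2 = -3/2 + (½)*336 = -3/2 + 168 = 333/2 ≈ 166.50)
n(a) = 4*a
(2813 + n((8 + 5) - 19))*(r + b) = (2813 + 4*((8 + 5) - 19))*(1183 + 333/2) = (2813 + 4*(13 - 19))*(2699/2) = (2813 + 4*(-6))*(2699/2) = (2813 - 24)*(2699/2) = 2789*(2699/2) = 7527511/2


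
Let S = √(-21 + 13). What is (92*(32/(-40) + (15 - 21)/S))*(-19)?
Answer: 6992/5 - 2622*I*√2 ≈ 1398.4 - 3708.1*I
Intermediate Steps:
S = 2*I*√2 (S = √(-8) = 2*I*√2 ≈ 2.8284*I)
(92*(32/(-40) + (15 - 21)/S))*(-19) = (92*(32/(-40) + (15 - 21)/((2*I*√2))))*(-19) = (92*(32*(-1/40) - (-3)*I*√2/2))*(-19) = (92*(-⅘ + 3*I*√2/2))*(-19) = (-368/5 + 138*I*√2)*(-19) = 6992/5 - 2622*I*√2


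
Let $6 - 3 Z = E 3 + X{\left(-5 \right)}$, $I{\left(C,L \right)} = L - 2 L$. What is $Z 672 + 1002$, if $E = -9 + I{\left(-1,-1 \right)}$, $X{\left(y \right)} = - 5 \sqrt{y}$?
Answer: $7722 + 1120 i \sqrt{5} \approx 7722.0 + 2504.4 i$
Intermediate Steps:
$I{\left(C,L \right)} = - L$
$E = -8$ ($E = -9 - -1 = -9 + 1 = -8$)
$Z = 10 + \frac{5 i \sqrt{5}}{3}$ ($Z = 2 - \frac{\left(-8\right) 3 - 5 \sqrt{-5}}{3} = 2 - \frac{-24 - 5 i \sqrt{5}}{3} = 2 + \left(8 + \frac{5 i \sqrt{5}}{3}\right) = 10 + \frac{5 i \sqrt{5}}{3} \approx 10.0 + 3.7268 i$)
$Z 672 + 1002 = \left(10 + \frac{5 i \sqrt{5}}{3}\right) 672 + 1002 = \left(6720 + 1120 i \sqrt{5}\right) + 1002 = 7722 + 1120 i \sqrt{5}$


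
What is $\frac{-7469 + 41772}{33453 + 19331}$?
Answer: $\frac{34303}{52784} \approx 0.64987$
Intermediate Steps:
$\frac{-7469 + 41772}{33453 + 19331} = \frac{34303}{52784}$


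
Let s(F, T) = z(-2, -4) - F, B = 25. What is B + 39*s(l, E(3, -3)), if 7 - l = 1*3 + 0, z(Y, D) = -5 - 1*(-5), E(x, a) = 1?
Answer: -131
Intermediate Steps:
z(Y, D) = 0 (z(Y, D) = -5 + 5 = 0)
l = 4 (l = 7 - (1*3 + 0) = 7 - (3 + 0) = 7 - 1*3 = 7 - 3 = 4)
s(F, T) = -F (s(F, T) = 0 - F = -F)
B + 39*s(l, E(3, -3)) = 25 + 39*(-1*4) = 25 + 39*(-4) = 25 - 156 = -131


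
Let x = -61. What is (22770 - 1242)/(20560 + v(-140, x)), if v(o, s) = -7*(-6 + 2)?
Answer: 5382/5147 ≈ 1.0457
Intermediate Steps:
v(o, s) = 28 (v(o, s) = -7*(-4) = 28)
(22770 - 1242)/(20560 + v(-140, x)) = (22770 - 1242)/(20560 + 28) = 21528/20588 = 21528*(1/20588) = 5382/5147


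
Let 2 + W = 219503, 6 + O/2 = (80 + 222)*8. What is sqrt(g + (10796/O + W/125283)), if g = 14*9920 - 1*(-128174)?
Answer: 2*sqrt(169068017764163745055)/50322005 ≈ 516.78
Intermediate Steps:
O = 4820 (O = -12 + 2*((80 + 222)*8) = -12 + 2*(302*8) = -12 + 2*2416 = -12 + 4832 = 4820)
W = 219501 (W = -2 + 219503 = 219501)
g = 267054 (g = 138880 + 128174 = 267054)
sqrt(g + (10796/O + W/125283)) = sqrt(267054 + (10796/4820 + 219501/125283)) = sqrt(267054 + (10796*(1/4820) + 219501*(1/125283))) = sqrt(267054 + (2699/1205 + 73167/41761)) = sqrt(267054 + 200879174/50322005) = sqrt(13438893602444/50322005) = 2*sqrt(169068017764163745055)/50322005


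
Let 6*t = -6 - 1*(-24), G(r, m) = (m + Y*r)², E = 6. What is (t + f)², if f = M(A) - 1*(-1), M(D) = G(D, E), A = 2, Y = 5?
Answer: 67600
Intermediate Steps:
G(r, m) = (m + 5*r)²
M(D) = (6 + 5*D)²
t = 3 (t = (-6 - 1*(-24))/6 = (-6 + 24)/6 = (⅙)*18 = 3)
f = 257 (f = (6 + 5*2)² - 1*(-1) = (6 + 10)² + 1 = 16² + 1 = 256 + 1 = 257)
(t + f)² = (3 + 257)² = 260² = 67600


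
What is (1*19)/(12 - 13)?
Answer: -19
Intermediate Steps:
(1*19)/(12 - 13) = 19/(-1) = 19*(-1) = -19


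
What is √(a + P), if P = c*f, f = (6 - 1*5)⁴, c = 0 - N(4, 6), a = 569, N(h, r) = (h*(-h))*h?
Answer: √633 ≈ 25.159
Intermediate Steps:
N(h, r) = -h³ (N(h, r) = (-h²)*h = -h³)
c = 64 (c = 0 - (-1)*4³ = 0 - (-1)*64 = 0 - 1*(-64) = 0 + 64 = 64)
f = 1 (f = (6 - 5)⁴ = 1⁴ = 1)
P = 64 (P = 64*1 = 64)
√(a + P) = √(569 + 64) = √633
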